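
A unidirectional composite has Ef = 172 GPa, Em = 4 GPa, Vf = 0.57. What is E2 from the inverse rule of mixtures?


1/E2 = Vf/Ef + (1-Vf)/Em = 0.57/172 + 0.43/4
E2 = 9.02 GPa

9.02 GPa


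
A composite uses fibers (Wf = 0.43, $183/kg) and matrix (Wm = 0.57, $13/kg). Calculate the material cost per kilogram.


Cost = cost_f*Wf + cost_m*Wm = 183*0.43 + 13*0.57 = $86.1/kg

$86.1/kg


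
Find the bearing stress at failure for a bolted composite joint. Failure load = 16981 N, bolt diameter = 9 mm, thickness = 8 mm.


sigma_br = F/(d*h) = 16981/(9*8) = 235.8 MPa

235.8 MPa


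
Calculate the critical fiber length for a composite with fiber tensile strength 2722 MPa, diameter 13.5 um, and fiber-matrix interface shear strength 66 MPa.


Lc = sigma_f * d / (2 * tau_i) = 2722 * 13.5 / (2 * 66) = 278.4 um

278.4 um


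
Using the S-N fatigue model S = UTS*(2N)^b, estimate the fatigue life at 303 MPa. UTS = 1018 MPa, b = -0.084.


N = 0.5 * (S/UTS)^(1/b) = 0.5 * (303/1018)^(1/-0.084) = 921525.7993 cycles

921525.7993 cycles


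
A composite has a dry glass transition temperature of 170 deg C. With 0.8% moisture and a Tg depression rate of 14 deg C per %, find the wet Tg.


Tg_wet = Tg_dry - k*moisture = 170 - 14*0.8 = 158.8 deg C

158.8 deg C


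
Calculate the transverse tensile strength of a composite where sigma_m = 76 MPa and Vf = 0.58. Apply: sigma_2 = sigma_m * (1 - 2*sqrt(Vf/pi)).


factor = 1 - 2*sqrt(0.58/pi) = 0.1407
sigma_2 = 76 * 0.1407 = 10.69 MPa

10.69 MPa


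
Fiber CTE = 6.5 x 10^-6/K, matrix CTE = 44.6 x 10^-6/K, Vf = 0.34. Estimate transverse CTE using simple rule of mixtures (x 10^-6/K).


alpha_2 = alpha_f*Vf + alpha_m*(1-Vf) = 6.5*0.34 + 44.6*0.66 = 31.6 x 10^-6/K

31.6 x 10^-6/K


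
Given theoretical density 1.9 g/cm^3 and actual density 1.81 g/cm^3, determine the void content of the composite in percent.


Void% = (rho_theo - rho_actual)/rho_theo * 100 = (1.9 - 1.81)/1.9 * 100 = 4.74%

4.74%


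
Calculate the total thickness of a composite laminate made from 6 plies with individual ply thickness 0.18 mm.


h = n * t_ply = 6 * 0.18 = 1.08 mm

1.08 mm


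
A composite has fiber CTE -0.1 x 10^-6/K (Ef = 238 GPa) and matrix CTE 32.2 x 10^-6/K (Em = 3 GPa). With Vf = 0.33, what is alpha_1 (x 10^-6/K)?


E1 = Ef*Vf + Em*(1-Vf) = 80.55
alpha_1 = (alpha_f*Ef*Vf + alpha_m*Em*(1-Vf))/E1 = 0.71 x 10^-6/K

0.71 x 10^-6/K


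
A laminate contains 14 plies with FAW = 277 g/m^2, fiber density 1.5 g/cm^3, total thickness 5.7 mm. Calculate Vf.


Vf = n * FAW / (rho_f * h * 1000) = 14 * 277 / (1.5 * 5.7 * 1000) = 0.4536

0.4536


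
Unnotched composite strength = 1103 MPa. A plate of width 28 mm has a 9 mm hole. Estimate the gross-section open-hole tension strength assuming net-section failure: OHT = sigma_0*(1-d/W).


OHT = sigma_0*(1-d/W) = 1103*(1-9/28) = 748.5 MPa

748.5 MPa


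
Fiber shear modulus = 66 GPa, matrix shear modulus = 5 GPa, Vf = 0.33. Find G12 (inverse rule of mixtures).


1/G12 = Vf/Gf + (1-Vf)/Gm = 0.33/66 + 0.67/5
G12 = 7.19 GPa

7.19 GPa


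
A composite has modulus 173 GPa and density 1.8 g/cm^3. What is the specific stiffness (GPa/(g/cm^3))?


Specific stiffness = E/rho = 173/1.8 = 96.1 GPa/(g/cm^3)

96.1 GPa/(g/cm^3)


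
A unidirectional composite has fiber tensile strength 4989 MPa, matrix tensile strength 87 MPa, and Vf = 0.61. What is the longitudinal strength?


sigma_1 = sigma_f*Vf + sigma_m*(1-Vf) = 4989*0.61 + 87*0.39 = 3077.2 MPa

3077.2 MPa


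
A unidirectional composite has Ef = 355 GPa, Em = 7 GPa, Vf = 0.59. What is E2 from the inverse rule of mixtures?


1/E2 = Vf/Ef + (1-Vf)/Em = 0.59/355 + 0.41/7
E2 = 16.6 GPa

16.6 GPa


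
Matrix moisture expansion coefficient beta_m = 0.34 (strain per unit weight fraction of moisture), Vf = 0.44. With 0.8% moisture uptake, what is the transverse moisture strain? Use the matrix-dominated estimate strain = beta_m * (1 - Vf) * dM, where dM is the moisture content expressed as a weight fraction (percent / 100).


dM = 0.8/100 = 0.008
strain = beta_m * (1-Vf) * dM = 0.34 * 0.56 * 0.008 = 0.0015232

0.0015232


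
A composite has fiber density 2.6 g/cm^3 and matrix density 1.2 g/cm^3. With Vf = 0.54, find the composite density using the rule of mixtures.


rho_c = rho_f*Vf + rho_m*(1-Vf) = 2.6*0.54 + 1.2*0.46 = 1.956 g/cm^3

1.956 g/cm^3


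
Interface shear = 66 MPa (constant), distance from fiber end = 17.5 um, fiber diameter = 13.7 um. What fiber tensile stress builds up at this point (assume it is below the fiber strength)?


Force balance: sigma_f * (pi*d^2/4) = tau * (pi*d) * x  ->  sigma_f = 4 * tau * x / d
sigma_f = 4 * 66 * 17.5 / 13.7 = 337.2 MPa

337.2 MPa


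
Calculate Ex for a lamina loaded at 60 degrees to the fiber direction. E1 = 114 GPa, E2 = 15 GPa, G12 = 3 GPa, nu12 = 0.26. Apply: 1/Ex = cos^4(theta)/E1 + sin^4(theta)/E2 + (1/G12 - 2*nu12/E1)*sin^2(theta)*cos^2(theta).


cos^4(60) = 0.0625, sin^4(60) = 0.5625, sin^2(60)*cos^2(60) = 0.1875
1/G12 - 2*nu12/E1 = 1/3 - 2*0.26/114 = 0.328772 GPa^-1
1/Ex = 0.0625/114 + 0.5625/15 + 0.328772*0.1875 = 0.099693 GPa^-1
Ex = 10.03 GPa

10.03 GPa


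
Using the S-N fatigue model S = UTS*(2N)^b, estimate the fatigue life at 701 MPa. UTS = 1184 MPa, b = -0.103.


N = 0.5 * (S/UTS)^(1/b) = 0.5 * (701/1184)^(1/-0.103) = 81.0972 cycles

81.0972 cycles


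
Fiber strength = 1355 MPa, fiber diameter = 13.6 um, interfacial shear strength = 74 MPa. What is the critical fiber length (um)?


Lc = sigma_f * d / (2 * tau_i) = 1355 * 13.6 / (2 * 74) = 124.5 um

124.5 um


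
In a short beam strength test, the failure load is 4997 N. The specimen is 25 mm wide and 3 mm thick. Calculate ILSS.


ILSS = 3F/(4bh) = 3*4997/(4*25*3) = 49.97 MPa

49.97 MPa


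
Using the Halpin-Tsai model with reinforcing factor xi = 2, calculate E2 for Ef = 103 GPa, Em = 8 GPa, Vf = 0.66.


eta = (Ef/Em - 1)/(Ef/Em + xi) = (12.875 - 1)/(12.875 + 2) = 0.7983
E2 = Em*(1+xi*eta*Vf)/(1-eta*Vf) = 34.73 GPa

34.73 GPa


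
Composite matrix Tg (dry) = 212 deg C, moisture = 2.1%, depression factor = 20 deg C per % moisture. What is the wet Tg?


Tg_wet = Tg_dry - k*moisture = 212 - 20*2.1 = 170.0 deg C

170.0 deg C


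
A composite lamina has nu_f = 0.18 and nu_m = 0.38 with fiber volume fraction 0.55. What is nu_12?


nu_12 = nu_f*Vf + nu_m*(1-Vf) = 0.18*0.55 + 0.38*0.45 = 0.27

0.27


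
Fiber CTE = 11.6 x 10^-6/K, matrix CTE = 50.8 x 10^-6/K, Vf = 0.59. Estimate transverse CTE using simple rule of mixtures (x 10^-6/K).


alpha_2 = alpha_f*Vf + alpha_m*(1-Vf) = 11.6*0.59 + 50.8*0.41 = 27.7 x 10^-6/K

27.7 x 10^-6/K


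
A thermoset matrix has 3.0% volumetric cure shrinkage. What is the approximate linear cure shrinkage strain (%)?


Linear shrinkage ≈ vol_shrink/3 = 3.0/3 = 1.0%

1.0%


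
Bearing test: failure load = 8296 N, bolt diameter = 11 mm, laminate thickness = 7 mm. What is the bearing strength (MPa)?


sigma_br = F/(d*h) = 8296/(11*7) = 107.7 MPa

107.7 MPa


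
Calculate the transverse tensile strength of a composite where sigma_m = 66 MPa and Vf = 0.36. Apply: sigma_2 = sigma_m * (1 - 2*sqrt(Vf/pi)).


factor = 1 - 2*sqrt(0.36/pi) = 0.323
sigma_2 = 66 * 0.323 = 21.32 MPa

21.32 MPa


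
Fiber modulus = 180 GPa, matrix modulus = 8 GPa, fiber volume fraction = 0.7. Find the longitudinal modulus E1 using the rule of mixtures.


E1 = Ef*Vf + Em*(1-Vf) = 180*0.7 + 8*0.3 = 128.4 GPa

128.4 GPa


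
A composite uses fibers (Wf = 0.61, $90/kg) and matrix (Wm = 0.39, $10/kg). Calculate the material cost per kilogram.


Cost = cost_f*Wf + cost_m*Wm = 90*0.61 + 10*0.39 = $58.8/kg

$58.8/kg


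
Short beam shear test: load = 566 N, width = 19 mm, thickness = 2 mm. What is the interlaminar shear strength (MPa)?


ILSS = 3F/(4bh) = 3*566/(4*19*2) = 11.17 MPa

11.17 MPa


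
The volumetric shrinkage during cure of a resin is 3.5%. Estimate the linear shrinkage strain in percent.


Linear shrinkage ≈ vol_shrink/3 = 3.5/3 = 1.167%

1.167%


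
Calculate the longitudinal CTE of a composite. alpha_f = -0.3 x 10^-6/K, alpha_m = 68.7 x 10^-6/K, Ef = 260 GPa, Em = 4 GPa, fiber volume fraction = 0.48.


E1 = Ef*Vf + Em*(1-Vf) = 126.88
alpha_1 = (alpha_f*Ef*Vf + alpha_m*Em*(1-Vf))/E1 = 0.83 x 10^-6/K

0.83 x 10^-6/K


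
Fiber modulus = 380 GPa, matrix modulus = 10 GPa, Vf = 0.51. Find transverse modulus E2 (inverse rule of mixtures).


1/E2 = Vf/Ef + (1-Vf)/Em = 0.51/380 + 0.49/10
E2 = 19.86 GPa

19.86 GPa


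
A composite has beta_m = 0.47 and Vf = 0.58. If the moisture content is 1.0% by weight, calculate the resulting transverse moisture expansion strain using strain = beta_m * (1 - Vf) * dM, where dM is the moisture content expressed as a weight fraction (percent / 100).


dM = 1.0/100 = 0.01
strain = beta_m * (1-Vf) * dM = 0.47 * 0.42 * 0.01 = 0.001974

0.001974


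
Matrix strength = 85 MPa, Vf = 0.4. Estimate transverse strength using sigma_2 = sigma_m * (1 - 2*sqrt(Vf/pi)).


factor = 1 - 2*sqrt(0.4/pi) = 0.2864
sigma_2 = 85 * 0.2864 = 24.34 MPa

24.34 MPa


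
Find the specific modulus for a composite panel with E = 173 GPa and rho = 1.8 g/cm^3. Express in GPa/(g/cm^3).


Specific stiffness = E/rho = 173/1.8 = 96.1 GPa/(g/cm^3)

96.1 GPa/(g/cm^3)


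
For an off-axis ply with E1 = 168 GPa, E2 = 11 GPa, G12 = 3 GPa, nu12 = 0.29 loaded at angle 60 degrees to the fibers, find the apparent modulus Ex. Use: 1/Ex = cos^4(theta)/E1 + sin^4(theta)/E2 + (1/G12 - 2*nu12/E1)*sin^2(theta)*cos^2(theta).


cos^4(60) = 0.0625, sin^4(60) = 0.5625, sin^2(60)*cos^2(60) = 0.1875
1/G12 - 2*nu12/E1 = 1/3 - 2*0.29/168 = 0.329881 GPa^-1
1/Ex = 0.0625/168 + 0.5625/11 + 0.329881*0.1875 = 0.1133611 GPa^-1
Ex = 8.82 GPa

8.82 GPa


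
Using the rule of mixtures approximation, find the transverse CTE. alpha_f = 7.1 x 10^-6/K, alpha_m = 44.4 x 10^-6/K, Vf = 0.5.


alpha_2 = alpha_f*Vf + alpha_m*(1-Vf) = 7.1*0.5 + 44.4*0.5 = 25.8 x 10^-6/K

25.8 x 10^-6/K


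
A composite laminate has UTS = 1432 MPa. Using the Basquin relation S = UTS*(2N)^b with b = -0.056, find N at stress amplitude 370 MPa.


N = 0.5 * (S/UTS)^(1/b) = 0.5 * (370/1432)^(1/-0.056) = 1.5644e+10 cycles

1.5644e+10 cycles


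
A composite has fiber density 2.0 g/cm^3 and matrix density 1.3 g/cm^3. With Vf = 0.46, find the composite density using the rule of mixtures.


rho_c = rho_f*Vf + rho_m*(1-Vf) = 2.0*0.46 + 1.3*0.54 = 1.622 g/cm^3

1.622 g/cm^3


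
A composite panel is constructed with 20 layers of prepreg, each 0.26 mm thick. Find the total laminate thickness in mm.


h = n * t_ply = 20 * 0.26 = 5.2 mm

5.2 mm


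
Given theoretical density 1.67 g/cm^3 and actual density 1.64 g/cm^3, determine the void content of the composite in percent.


Void% = (rho_theo - rho_actual)/rho_theo * 100 = (1.67 - 1.64)/1.67 * 100 = 1.8%

1.8%


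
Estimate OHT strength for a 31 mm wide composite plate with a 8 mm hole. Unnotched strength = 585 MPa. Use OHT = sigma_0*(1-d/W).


OHT = sigma_0*(1-d/W) = 585*(1-8/31) = 434.0 MPa

434.0 MPa


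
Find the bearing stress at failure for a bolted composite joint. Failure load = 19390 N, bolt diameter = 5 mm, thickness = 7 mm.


sigma_br = F/(d*h) = 19390/(5*7) = 554.0 MPa

554.0 MPa


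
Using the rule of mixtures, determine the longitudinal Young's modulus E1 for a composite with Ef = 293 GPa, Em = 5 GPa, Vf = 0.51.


E1 = Ef*Vf + Em*(1-Vf) = 293*0.51 + 5*0.49 = 151.88 GPa

151.88 GPa


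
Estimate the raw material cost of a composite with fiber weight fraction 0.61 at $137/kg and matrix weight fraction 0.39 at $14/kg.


Cost = cost_f*Wf + cost_m*Wm = 137*0.61 + 14*0.39 = $89.03/kg

$89.03/kg


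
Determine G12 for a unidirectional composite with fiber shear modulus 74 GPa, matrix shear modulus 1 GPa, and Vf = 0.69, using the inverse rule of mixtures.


1/G12 = Vf/Gf + (1-Vf)/Gm = 0.69/74 + 0.31/1
G12 = 3.13 GPa

3.13 GPa


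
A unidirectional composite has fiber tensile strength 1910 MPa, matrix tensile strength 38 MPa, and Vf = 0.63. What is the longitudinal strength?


sigma_1 = sigma_f*Vf + sigma_m*(1-Vf) = 1910*0.63 + 38*0.37 = 1217.4 MPa

1217.4 MPa


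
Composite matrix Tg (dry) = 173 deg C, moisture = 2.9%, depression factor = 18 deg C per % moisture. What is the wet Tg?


Tg_wet = Tg_dry - k*moisture = 173 - 18*2.9 = 120.8 deg C

120.8 deg C


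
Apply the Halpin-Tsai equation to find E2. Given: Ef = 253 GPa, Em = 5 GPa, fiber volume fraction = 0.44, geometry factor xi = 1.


eta = (Ef/Em - 1)/(Ef/Em + xi) = (50.6 - 1)/(50.6 + 1) = 0.9612
E2 = Em*(1+xi*eta*Vf)/(1-eta*Vf) = 12.33 GPa

12.33 GPa


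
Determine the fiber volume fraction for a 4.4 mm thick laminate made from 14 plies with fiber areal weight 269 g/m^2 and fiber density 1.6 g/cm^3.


Vf = n * FAW / (rho_f * h * 1000) = 14 * 269 / (1.6 * 4.4 * 1000) = 0.5349

0.5349


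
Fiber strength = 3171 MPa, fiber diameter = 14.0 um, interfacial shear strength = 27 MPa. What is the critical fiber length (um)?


Lc = sigma_f * d / (2 * tau_i) = 3171 * 14.0 / (2 * 27) = 822.1 um

822.1 um


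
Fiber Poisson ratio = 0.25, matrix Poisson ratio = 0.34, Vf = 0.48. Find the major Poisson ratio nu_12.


nu_12 = nu_f*Vf + nu_m*(1-Vf) = 0.25*0.48 + 0.34*0.52 = 0.2968

0.2968


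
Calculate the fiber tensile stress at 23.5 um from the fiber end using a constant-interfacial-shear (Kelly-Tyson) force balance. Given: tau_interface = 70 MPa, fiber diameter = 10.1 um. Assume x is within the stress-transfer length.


Force balance: sigma_f * (pi*d^2/4) = tau * (pi*d) * x  ->  sigma_f = 4 * tau * x / d
sigma_f = 4 * 70 * 23.5 / 10.1 = 651.5 MPa

651.5 MPa


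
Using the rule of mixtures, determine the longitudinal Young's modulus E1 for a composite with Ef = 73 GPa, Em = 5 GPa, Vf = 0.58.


E1 = Ef*Vf + Em*(1-Vf) = 73*0.58 + 5*0.42 = 44.44 GPa

44.44 GPa


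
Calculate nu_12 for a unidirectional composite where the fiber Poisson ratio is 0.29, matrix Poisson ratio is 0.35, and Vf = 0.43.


nu_12 = nu_f*Vf + nu_m*(1-Vf) = 0.29*0.43 + 0.35*0.57 = 0.3242

0.3242


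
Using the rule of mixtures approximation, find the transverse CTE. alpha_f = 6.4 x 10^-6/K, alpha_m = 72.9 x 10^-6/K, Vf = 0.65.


alpha_2 = alpha_f*Vf + alpha_m*(1-Vf) = 6.4*0.65 + 72.9*0.35 = 29.7 x 10^-6/K

29.7 x 10^-6/K


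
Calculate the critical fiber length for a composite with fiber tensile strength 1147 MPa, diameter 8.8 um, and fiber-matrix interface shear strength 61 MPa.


Lc = sigma_f * d / (2 * tau_i) = 1147 * 8.8 / (2 * 61) = 82.7 um

82.7 um


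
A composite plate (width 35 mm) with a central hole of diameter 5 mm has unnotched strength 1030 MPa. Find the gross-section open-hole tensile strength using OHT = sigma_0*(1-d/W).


OHT = sigma_0*(1-d/W) = 1030*(1-5/35) = 882.9 MPa

882.9 MPa


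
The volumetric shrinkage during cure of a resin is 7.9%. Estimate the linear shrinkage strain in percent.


Linear shrinkage ≈ vol_shrink/3 = 7.9/3 = 2.633%

2.633%


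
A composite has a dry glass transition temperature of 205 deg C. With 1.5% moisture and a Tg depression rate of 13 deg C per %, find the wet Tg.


Tg_wet = Tg_dry - k*moisture = 205 - 13*1.5 = 185.5 deg C

185.5 deg C


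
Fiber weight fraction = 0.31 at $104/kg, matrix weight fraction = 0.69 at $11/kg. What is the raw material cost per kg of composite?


Cost = cost_f*Wf + cost_m*Wm = 104*0.31 + 11*0.69 = $39.83/kg

$39.83/kg


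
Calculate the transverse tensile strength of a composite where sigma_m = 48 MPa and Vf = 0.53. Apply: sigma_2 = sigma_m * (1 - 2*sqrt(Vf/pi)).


factor = 1 - 2*sqrt(0.53/pi) = 0.1785
sigma_2 = 48 * 0.1785 = 8.57 MPa

8.57 MPa


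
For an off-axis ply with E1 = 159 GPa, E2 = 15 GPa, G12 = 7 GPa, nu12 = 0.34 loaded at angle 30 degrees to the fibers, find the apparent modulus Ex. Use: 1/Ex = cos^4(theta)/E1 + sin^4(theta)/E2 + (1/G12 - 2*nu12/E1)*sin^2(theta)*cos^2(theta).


cos^4(30) = 0.5625, sin^4(30) = 0.0625, sin^2(30)*cos^2(30) = 0.1875
1/G12 - 2*nu12/E1 = 1/7 - 2*0.34/159 = 0.13858 GPa^-1
1/Ex = 0.5625/159 + 0.0625/15 + 0.13858*0.1875 = 0.0336882 GPa^-1
Ex = 29.68 GPa

29.68 GPa


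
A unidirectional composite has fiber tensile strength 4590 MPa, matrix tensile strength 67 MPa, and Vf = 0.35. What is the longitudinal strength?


sigma_1 = sigma_f*Vf + sigma_m*(1-Vf) = 4590*0.35 + 67*0.65 = 1650.1 MPa

1650.1 MPa


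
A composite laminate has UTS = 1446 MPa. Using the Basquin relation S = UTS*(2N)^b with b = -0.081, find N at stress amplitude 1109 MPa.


N = 0.5 * (S/UTS)^(1/b) = 0.5 * (1109/1446)^(1/-0.081) = 13.2326 cycles

13.2326 cycles


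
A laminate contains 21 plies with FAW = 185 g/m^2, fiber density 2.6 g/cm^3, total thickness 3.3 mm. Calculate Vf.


Vf = n * FAW / (rho_f * h * 1000) = 21 * 185 / (2.6 * 3.3 * 1000) = 0.4528

0.4528


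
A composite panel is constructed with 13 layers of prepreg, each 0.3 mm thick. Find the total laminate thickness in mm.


h = n * t_ply = 13 * 0.3 = 3.9 mm

3.9 mm


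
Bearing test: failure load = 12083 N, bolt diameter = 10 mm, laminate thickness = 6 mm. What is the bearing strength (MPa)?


sigma_br = F/(d*h) = 12083/(10*6) = 201.4 MPa

201.4 MPa


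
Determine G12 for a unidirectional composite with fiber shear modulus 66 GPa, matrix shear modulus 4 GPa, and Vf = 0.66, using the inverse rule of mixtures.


1/G12 = Vf/Gf + (1-Vf)/Gm = 0.66/66 + 0.34/4
G12 = 10.53 GPa

10.53 GPa


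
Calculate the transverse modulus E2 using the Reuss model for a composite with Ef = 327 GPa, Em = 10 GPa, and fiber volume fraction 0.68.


1/E2 = Vf/Ef + (1-Vf)/Em = 0.68/327 + 0.32/10
E2 = 29.34 GPa

29.34 GPa


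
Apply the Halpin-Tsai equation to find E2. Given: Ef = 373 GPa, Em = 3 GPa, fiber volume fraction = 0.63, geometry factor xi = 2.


eta = (Ef/Em - 1)/(Ef/Em + xi) = (124.3333 - 1)/(124.3333 + 2) = 0.9763
E2 = Em*(1+xi*eta*Vf)/(1-eta*Vf) = 17.38 GPa

17.38 GPa


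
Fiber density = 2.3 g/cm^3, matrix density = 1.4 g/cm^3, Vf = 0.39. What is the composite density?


rho_c = rho_f*Vf + rho_m*(1-Vf) = 2.3*0.39 + 1.4*0.61 = 1.751 g/cm^3

1.751 g/cm^3


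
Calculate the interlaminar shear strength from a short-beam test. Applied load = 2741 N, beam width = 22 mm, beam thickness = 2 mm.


ILSS = 3F/(4bh) = 3*2741/(4*22*2) = 46.72 MPa

46.72 MPa


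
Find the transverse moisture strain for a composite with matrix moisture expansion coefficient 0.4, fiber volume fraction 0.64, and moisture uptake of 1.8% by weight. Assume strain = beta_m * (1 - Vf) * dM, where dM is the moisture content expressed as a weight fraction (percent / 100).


dM = 1.8/100 = 0.018
strain = beta_m * (1-Vf) * dM = 0.4 * 0.36 * 0.018 = 0.002592

0.002592


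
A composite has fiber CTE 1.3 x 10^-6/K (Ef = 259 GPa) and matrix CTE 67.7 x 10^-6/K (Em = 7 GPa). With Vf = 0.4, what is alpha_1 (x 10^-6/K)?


E1 = Ef*Vf + Em*(1-Vf) = 107.8
alpha_1 = (alpha_f*Ef*Vf + alpha_m*Em*(1-Vf))/E1 = 3.89 x 10^-6/K

3.89 x 10^-6/K


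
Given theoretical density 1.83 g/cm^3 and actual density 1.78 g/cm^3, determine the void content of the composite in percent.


Void% = (rho_theo - rho_actual)/rho_theo * 100 = (1.83 - 1.78)/1.83 * 100 = 2.73%

2.73%


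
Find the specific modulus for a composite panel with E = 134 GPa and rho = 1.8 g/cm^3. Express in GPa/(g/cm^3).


Specific stiffness = E/rho = 134/1.8 = 74.4 GPa/(g/cm^3)

74.4 GPa/(g/cm^3)


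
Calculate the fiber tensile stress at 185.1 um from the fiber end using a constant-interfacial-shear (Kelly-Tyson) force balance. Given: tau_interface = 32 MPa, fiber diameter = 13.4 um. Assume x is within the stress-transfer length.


Force balance: sigma_f * (pi*d^2/4) = tau * (pi*d) * x  ->  sigma_f = 4 * tau * x / d
sigma_f = 4 * 32 * 185.1 / 13.4 = 1768.1 MPa

1768.1 MPa


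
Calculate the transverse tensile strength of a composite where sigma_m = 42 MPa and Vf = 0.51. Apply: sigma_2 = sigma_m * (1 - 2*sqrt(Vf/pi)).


factor = 1 - 2*sqrt(0.51/pi) = 0.1942
sigma_2 = 42 * 0.1942 = 8.16 MPa

8.16 MPa


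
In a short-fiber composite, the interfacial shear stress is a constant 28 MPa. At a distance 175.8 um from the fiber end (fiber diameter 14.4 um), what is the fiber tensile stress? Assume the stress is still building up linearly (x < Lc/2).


Force balance: sigma_f * (pi*d^2/4) = tau * (pi*d) * x  ->  sigma_f = 4 * tau * x / d
sigma_f = 4 * 28 * 175.8 / 14.4 = 1367.3 MPa

1367.3 MPa


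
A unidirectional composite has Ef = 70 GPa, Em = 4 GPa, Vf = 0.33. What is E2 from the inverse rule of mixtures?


1/E2 = Vf/Ef + (1-Vf)/Em = 0.33/70 + 0.67/4
E2 = 5.81 GPa

5.81 GPa


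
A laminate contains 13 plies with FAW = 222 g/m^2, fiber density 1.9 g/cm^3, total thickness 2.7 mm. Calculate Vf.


Vf = n * FAW / (rho_f * h * 1000) = 13 * 222 / (1.9 * 2.7 * 1000) = 0.5626

0.5626


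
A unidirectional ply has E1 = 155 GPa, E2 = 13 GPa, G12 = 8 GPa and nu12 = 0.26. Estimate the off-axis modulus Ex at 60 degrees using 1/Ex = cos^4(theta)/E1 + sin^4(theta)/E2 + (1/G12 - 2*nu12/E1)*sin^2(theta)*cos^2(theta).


cos^4(60) = 0.0625, sin^4(60) = 0.5625, sin^2(60)*cos^2(60) = 0.1875
1/G12 - 2*nu12/E1 = 1/8 - 2*0.26/155 = 0.121645 GPa^-1
1/Ex = 0.0625/155 + 0.5625/13 + 0.121645*0.1875 = 0.0664809 GPa^-1
Ex = 15.04 GPa

15.04 GPa


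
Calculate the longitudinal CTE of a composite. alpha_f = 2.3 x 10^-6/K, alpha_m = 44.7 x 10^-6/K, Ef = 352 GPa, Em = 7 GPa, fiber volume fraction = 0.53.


E1 = Ef*Vf + Em*(1-Vf) = 189.85
alpha_1 = (alpha_f*Ef*Vf + alpha_m*Em*(1-Vf))/E1 = 3.03 x 10^-6/K

3.03 x 10^-6/K


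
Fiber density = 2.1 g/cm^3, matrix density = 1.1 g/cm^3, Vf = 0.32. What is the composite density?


rho_c = rho_f*Vf + rho_m*(1-Vf) = 2.1*0.32 + 1.1*0.68 = 1.42 g/cm^3

1.42 g/cm^3


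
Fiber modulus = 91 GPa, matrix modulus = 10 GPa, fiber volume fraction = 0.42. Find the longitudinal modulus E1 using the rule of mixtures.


E1 = Ef*Vf + Em*(1-Vf) = 91*0.42 + 10*0.58 = 44.02 GPa

44.02 GPa


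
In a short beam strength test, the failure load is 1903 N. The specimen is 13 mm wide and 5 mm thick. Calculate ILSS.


ILSS = 3F/(4bh) = 3*1903/(4*13*5) = 21.96 MPa

21.96 MPa


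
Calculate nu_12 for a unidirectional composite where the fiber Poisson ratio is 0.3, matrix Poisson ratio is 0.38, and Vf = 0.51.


nu_12 = nu_f*Vf + nu_m*(1-Vf) = 0.3*0.51 + 0.38*0.49 = 0.3392

0.3392


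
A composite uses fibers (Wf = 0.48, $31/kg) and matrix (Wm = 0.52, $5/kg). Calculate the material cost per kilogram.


Cost = cost_f*Wf + cost_m*Wm = 31*0.48 + 5*0.52 = $17.48/kg

$17.48/kg


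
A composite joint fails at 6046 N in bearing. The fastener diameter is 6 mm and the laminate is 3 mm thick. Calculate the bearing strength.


sigma_br = F/(d*h) = 6046/(6*3) = 335.9 MPa

335.9 MPa


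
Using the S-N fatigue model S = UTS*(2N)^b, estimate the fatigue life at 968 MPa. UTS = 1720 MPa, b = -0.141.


N = 0.5 * (S/UTS)^(1/b) = 0.5 * (968/1720)^(1/-0.141) = 29.4822 cycles

29.4822 cycles


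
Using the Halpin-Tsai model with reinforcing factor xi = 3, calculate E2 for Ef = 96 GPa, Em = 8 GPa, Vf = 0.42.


eta = (Ef/Em - 1)/(Ef/Em + xi) = (12.0 - 1)/(12.0 + 3) = 0.7333
E2 = Em*(1+xi*eta*Vf)/(1-eta*Vf) = 22.24 GPa

22.24 GPa


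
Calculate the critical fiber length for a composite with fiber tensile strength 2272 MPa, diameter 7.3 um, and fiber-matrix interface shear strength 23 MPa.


Lc = sigma_f * d / (2 * tau_i) = 2272 * 7.3 / (2 * 23) = 360.6 um

360.6 um


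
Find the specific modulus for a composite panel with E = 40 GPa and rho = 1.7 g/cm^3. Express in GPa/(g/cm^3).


Specific stiffness = E/rho = 40/1.7 = 23.5 GPa/(g/cm^3)

23.5 GPa/(g/cm^3)


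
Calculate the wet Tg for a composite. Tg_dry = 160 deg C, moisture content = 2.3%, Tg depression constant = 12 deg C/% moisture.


Tg_wet = Tg_dry - k*moisture = 160 - 12*2.3 = 132.4 deg C

132.4 deg C


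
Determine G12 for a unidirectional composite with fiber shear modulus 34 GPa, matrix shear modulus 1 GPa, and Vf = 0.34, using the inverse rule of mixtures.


1/G12 = Vf/Gf + (1-Vf)/Gm = 0.34/34 + 0.66/1
G12 = 1.49 GPa

1.49 GPa


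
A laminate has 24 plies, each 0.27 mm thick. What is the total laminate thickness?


h = n * t_ply = 24 * 0.27 = 6.48 mm

6.48 mm


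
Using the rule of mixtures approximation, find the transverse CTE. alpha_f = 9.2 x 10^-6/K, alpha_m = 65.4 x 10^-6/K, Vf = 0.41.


alpha_2 = alpha_f*Vf + alpha_m*(1-Vf) = 9.2*0.41 + 65.4*0.59 = 42.4 x 10^-6/K

42.4 x 10^-6/K


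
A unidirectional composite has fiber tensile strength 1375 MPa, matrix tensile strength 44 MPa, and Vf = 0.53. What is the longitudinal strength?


sigma_1 = sigma_f*Vf + sigma_m*(1-Vf) = 1375*0.53 + 44*0.47 = 749.4 MPa

749.4 MPa


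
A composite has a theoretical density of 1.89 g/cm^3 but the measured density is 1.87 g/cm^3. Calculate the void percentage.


Void% = (rho_theo - rho_actual)/rho_theo * 100 = (1.89 - 1.87)/1.89 * 100 = 1.06%

1.06%


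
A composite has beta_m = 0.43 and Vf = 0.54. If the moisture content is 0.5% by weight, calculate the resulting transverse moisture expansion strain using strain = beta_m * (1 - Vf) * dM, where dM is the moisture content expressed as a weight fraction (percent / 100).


dM = 0.5/100 = 0.005
strain = beta_m * (1-Vf) * dM = 0.43 * 0.46 * 0.005 = 0.000989

0.000989


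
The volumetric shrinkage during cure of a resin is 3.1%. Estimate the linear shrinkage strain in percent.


Linear shrinkage ≈ vol_shrink/3 = 3.1/3 = 1.033%

1.033%


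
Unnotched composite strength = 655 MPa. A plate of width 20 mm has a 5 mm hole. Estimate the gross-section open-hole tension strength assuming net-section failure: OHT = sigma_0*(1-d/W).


OHT = sigma_0*(1-d/W) = 655*(1-5/20) = 491.3 MPa

491.3 MPa


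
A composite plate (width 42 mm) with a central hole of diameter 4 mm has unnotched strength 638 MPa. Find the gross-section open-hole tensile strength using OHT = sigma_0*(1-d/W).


OHT = sigma_0*(1-d/W) = 638*(1-4/42) = 577.2 MPa

577.2 MPa


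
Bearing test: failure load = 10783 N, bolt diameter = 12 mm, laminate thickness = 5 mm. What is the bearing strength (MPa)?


sigma_br = F/(d*h) = 10783/(12*5) = 179.7 MPa

179.7 MPa


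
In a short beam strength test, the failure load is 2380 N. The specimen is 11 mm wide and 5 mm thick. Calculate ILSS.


ILSS = 3F/(4bh) = 3*2380/(4*11*5) = 32.45 MPa

32.45 MPa


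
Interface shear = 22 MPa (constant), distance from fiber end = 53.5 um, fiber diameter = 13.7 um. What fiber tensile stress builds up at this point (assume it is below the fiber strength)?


Force balance: sigma_f * (pi*d^2/4) = tau * (pi*d) * x  ->  sigma_f = 4 * tau * x / d
sigma_f = 4 * 22 * 53.5 / 13.7 = 343.6 MPa

343.6 MPa


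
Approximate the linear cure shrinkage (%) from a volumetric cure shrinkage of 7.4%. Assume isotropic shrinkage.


Linear shrinkage ≈ vol_shrink/3 = 7.4/3 = 2.467%

2.467%


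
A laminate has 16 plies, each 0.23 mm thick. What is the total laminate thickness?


h = n * t_ply = 16 * 0.23 = 3.68 mm

3.68 mm


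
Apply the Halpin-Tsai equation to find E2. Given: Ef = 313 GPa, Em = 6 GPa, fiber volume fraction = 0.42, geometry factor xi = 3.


eta = (Ef/Em - 1)/(Ef/Em + xi) = (52.1667 - 1)/(52.1667 + 3) = 0.9275
E2 = Em*(1+xi*eta*Vf)/(1-eta*Vf) = 21.32 GPa

21.32 GPa


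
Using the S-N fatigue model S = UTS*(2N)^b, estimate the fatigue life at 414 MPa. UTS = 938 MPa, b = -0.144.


N = 0.5 * (S/UTS)^(1/b) = 0.5 * (414/938)^(1/-0.144) = 146.4381 cycles

146.4381 cycles


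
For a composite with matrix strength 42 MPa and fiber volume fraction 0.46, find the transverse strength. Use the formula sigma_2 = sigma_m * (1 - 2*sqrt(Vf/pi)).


factor = 1 - 2*sqrt(0.46/pi) = 0.2347
sigma_2 = 42 * 0.2347 = 9.86 MPa

9.86 MPa


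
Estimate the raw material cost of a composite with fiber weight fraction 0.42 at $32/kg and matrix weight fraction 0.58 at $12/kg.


Cost = cost_f*Wf + cost_m*Wm = 32*0.42 + 12*0.58 = $20.4/kg

$20.4/kg


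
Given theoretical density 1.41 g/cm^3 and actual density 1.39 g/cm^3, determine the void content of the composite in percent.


Void% = (rho_theo - rho_actual)/rho_theo * 100 = (1.41 - 1.39)/1.41 * 100 = 1.42%

1.42%


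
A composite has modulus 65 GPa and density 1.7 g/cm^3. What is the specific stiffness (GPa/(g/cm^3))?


Specific stiffness = E/rho = 65/1.7 = 38.2 GPa/(g/cm^3)

38.2 GPa/(g/cm^3)


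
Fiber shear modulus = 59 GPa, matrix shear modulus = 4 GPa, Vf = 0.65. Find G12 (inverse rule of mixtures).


1/G12 = Vf/Gf + (1-Vf)/Gm = 0.65/59 + 0.35/4
G12 = 10.15 GPa

10.15 GPa


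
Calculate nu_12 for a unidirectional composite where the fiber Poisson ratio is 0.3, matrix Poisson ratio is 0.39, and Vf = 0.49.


nu_12 = nu_f*Vf + nu_m*(1-Vf) = 0.3*0.49 + 0.39*0.51 = 0.3459

0.3459


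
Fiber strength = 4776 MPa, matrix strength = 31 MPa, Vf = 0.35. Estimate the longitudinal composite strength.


sigma_1 = sigma_f*Vf + sigma_m*(1-Vf) = 4776*0.35 + 31*0.65 = 1691.8 MPa

1691.8 MPa


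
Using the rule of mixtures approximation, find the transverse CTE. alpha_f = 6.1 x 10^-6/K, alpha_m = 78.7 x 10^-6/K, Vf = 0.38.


alpha_2 = alpha_f*Vf + alpha_m*(1-Vf) = 6.1*0.38 + 78.7*0.62 = 51.1 x 10^-6/K

51.1 x 10^-6/K


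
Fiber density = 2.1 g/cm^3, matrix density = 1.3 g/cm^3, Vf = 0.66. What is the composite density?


rho_c = rho_f*Vf + rho_m*(1-Vf) = 2.1*0.66 + 1.3*0.34 = 1.828 g/cm^3

1.828 g/cm^3


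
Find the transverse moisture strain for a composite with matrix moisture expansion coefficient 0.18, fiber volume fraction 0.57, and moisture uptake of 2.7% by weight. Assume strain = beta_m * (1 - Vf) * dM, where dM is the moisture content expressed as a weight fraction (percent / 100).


dM = 2.7/100 = 0.027
strain = beta_m * (1-Vf) * dM = 0.18 * 0.43 * 0.027 = 0.0020898

0.0020898


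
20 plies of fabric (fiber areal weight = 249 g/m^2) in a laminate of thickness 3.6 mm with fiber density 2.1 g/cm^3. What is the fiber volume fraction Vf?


Vf = n * FAW / (rho_f * h * 1000) = 20 * 249 / (2.1 * 3.6 * 1000) = 0.6587

0.6587


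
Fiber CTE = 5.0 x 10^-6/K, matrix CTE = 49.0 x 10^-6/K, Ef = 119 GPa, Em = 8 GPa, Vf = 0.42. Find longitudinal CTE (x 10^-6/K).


E1 = Ef*Vf + Em*(1-Vf) = 54.62
alpha_1 = (alpha_f*Ef*Vf + alpha_m*Em*(1-Vf))/E1 = 8.74 x 10^-6/K

8.74 x 10^-6/K


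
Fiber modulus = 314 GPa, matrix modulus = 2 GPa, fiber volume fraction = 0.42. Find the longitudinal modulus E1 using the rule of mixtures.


E1 = Ef*Vf + Em*(1-Vf) = 314*0.42 + 2*0.58 = 133.04 GPa

133.04 GPa


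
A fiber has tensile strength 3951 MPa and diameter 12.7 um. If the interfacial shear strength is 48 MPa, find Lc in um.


Lc = sigma_f * d / (2 * tau_i) = 3951 * 12.7 / (2 * 48) = 522.7 um

522.7 um


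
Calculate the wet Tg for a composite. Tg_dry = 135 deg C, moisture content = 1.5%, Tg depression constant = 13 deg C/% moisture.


Tg_wet = Tg_dry - k*moisture = 135 - 13*1.5 = 115.5 deg C

115.5 deg C


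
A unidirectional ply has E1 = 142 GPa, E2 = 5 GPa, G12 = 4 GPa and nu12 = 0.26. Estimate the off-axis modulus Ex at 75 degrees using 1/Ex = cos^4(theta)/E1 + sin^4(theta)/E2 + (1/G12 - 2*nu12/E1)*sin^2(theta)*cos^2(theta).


cos^4(75) = 0.004487, sin^4(75) = 0.870513, sin^2(75)*cos^2(75) = 0.0625
1/G12 - 2*nu12/E1 = 1/4 - 2*0.26/142 = 0.246338 GPa^-1
1/Ex = 0.004487/142 + 0.870513/5 + 0.246338*0.0625 = 0.1895303 GPa^-1
Ex = 5.28 GPa

5.28 GPa


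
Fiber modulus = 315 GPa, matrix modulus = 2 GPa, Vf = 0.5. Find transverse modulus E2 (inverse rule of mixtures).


1/E2 = Vf/Ef + (1-Vf)/Em = 0.5/315 + 0.5/2
E2 = 3.97 GPa

3.97 GPa


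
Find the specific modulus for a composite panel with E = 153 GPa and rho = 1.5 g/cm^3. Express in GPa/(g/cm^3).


Specific stiffness = E/rho = 153/1.5 = 102.0 GPa/(g/cm^3)

102.0 GPa/(g/cm^3)


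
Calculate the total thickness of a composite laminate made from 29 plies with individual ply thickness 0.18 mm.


h = n * t_ply = 29 * 0.18 = 5.22 mm

5.22 mm


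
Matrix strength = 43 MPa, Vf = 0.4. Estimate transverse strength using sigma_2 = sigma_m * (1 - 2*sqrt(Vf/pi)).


factor = 1 - 2*sqrt(0.4/pi) = 0.2864
sigma_2 = 43 * 0.2864 = 12.31 MPa

12.31 MPa


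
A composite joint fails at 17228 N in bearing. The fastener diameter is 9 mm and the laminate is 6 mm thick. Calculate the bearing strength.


sigma_br = F/(d*h) = 17228/(9*6) = 319.0 MPa

319.0 MPa


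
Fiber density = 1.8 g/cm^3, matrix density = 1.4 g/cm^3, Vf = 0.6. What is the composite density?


rho_c = rho_f*Vf + rho_m*(1-Vf) = 1.8*0.6 + 1.4*0.4 = 1.64 g/cm^3

1.64 g/cm^3


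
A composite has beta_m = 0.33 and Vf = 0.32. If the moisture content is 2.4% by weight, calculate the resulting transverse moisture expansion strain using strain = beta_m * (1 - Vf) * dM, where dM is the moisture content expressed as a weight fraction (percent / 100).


dM = 2.4/100 = 0.024
strain = beta_m * (1-Vf) * dM = 0.33 * 0.68 * 0.024 = 0.0053856

0.0053856


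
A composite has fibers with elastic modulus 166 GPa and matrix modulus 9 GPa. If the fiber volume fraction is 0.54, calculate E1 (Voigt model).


E1 = Ef*Vf + Em*(1-Vf) = 166*0.54 + 9*0.46 = 93.78 GPa

93.78 GPa


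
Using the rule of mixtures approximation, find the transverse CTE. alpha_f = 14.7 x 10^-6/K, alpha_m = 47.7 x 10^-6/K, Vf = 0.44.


alpha_2 = alpha_f*Vf + alpha_m*(1-Vf) = 14.7*0.44 + 47.7*0.56 = 33.2 x 10^-6/K

33.2 x 10^-6/K


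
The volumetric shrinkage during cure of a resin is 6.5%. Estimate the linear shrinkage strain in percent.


Linear shrinkage ≈ vol_shrink/3 = 6.5/3 = 2.167%

2.167%


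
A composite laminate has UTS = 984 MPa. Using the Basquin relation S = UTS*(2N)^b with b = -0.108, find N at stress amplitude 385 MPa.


N = 0.5 * (S/UTS)^(1/b) = 0.5 * (385/984)^(1/-0.108) = 2967.8120 cycles

2967.8120 cycles


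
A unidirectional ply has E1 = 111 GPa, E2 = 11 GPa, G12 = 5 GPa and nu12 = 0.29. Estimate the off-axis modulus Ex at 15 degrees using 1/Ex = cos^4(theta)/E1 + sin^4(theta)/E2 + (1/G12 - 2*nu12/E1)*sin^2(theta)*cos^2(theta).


cos^4(15) = 0.870513, sin^4(15) = 0.004487, sin^2(15)*cos^2(15) = 0.0625
1/G12 - 2*nu12/E1 = 1/5 - 2*0.29/111 = 0.194775 GPa^-1
1/Ex = 0.870513/111 + 0.004487/11 + 0.194775*0.0625 = 0.0204238 GPa^-1
Ex = 48.96 GPa

48.96 GPa


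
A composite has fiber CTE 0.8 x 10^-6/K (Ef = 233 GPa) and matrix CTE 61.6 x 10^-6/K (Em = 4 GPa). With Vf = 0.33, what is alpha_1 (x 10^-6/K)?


E1 = Ef*Vf + Em*(1-Vf) = 79.57
alpha_1 = (alpha_f*Ef*Vf + alpha_m*Em*(1-Vf))/E1 = 2.85 x 10^-6/K

2.85 x 10^-6/K


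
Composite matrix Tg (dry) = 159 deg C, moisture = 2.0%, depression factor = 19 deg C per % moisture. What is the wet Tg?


Tg_wet = Tg_dry - k*moisture = 159 - 19*2.0 = 121.0 deg C

121.0 deg C


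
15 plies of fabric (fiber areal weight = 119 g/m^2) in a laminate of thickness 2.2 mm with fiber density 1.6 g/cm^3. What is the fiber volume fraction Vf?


Vf = n * FAW / (rho_f * h * 1000) = 15 * 119 / (1.6 * 2.2 * 1000) = 0.5071

0.5071


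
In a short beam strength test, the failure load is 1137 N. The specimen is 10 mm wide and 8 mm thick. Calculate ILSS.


ILSS = 3F/(4bh) = 3*1137/(4*10*8) = 10.66 MPa

10.66 MPa


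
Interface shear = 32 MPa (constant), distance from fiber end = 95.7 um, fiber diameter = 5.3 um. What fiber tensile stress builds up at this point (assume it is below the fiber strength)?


Force balance: sigma_f * (pi*d^2/4) = tau * (pi*d) * x  ->  sigma_f = 4 * tau * x / d
sigma_f = 4 * 32 * 95.7 / 5.3 = 2311.2 MPa

2311.2 MPa


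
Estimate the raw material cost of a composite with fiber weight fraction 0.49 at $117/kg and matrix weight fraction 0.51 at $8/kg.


Cost = cost_f*Wf + cost_m*Wm = 117*0.49 + 8*0.51 = $61.41/kg

$61.41/kg


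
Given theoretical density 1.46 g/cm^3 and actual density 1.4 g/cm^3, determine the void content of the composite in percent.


Void% = (rho_theo - rho_actual)/rho_theo * 100 = (1.46 - 1.4)/1.46 * 100 = 4.11%

4.11%


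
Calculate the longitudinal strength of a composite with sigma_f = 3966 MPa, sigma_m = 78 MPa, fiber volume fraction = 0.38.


sigma_1 = sigma_f*Vf + sigma_m*(1-Vf) = 3966*0.38 + 78*0.62 = 1555.4 MPa

1555.4 MPa


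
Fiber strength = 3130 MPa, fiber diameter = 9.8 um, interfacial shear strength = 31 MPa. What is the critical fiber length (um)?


Lc = sigma_f * d / (2 * tau_i) = 3130 * 9.8 / (2 * 31) = 494.7 um

494.7 um


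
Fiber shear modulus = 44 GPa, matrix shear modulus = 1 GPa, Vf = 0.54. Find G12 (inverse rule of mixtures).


1/G12 = Vf/Gf + (1-Vf)/Gm = 0.54/44 + 0.46/1
G12 = 2.12 GPa

2.12 GPa


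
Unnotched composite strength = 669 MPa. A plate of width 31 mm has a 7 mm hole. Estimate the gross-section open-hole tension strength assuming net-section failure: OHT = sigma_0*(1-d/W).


OHT = sigma_0*(1-d/W) = 669*(1-7/31) = 517.9 MPa

517.9 MPa


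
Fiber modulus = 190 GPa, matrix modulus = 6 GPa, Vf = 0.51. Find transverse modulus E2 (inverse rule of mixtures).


1/E2 = Vf/Ef + (1-Vf)/Em = 0.51/190 + 0.49/6
E2 = 11.86 GPa

11.86 GPa


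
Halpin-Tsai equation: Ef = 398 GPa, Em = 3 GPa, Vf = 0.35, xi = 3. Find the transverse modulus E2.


eta = (Ef/Em - 1)/(Ef/Em + xi) = (132.6667 - 1)/(132.6667 + 3) = 0.9705
E2 = Em*(1+xi*eta*Vf)/(1-eta*Vf) = 9.17 GPa

9.17 GPa


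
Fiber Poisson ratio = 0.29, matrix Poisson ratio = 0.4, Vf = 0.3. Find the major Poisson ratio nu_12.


nu_12 = nu_f*Vf + nu_m*(1-Vf) = 0.29*0.3 + 0.4*0.7 = 0.367

0.367


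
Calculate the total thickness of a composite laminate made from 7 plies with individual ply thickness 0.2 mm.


h = n * t_ply = 7 * 0.2 = 1.4 mm

1.4 mm


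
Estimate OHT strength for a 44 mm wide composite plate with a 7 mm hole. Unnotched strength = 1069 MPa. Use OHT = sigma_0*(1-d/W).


OHT = sigma_0*(1-d/W) = 1069*(1-7/44) = 898.9 MPa

898.9 MPa


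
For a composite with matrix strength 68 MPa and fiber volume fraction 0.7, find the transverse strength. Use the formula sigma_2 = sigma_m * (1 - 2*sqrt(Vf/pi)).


factor = 1 - 2*sqrt(0.7/pi) = 0.0559
sigma_2 = 68 * 0.0559 = 3.8 MPa

3.8 MPa


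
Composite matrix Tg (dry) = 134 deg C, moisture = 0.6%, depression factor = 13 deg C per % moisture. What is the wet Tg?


Tg_wet = Tg_dry - k*moisture = 134 - 13*0.6 = 126.2 deg C

126.2 deg C


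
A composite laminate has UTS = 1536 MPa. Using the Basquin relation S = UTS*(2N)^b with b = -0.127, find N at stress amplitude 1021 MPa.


N = 0.5 * (S/UTS)^(1/b) = 0.5 * (1021/1536)^(1/-0.127) = 12.4609 cycles

12.4609 cycles


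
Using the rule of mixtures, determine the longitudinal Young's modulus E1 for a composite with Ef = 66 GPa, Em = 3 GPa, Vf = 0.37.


E1 = Ef*Vf + Em*(1-Vf) = 66*0.37 + 3*0.63 = 26.31 GPa

26.31 GPa


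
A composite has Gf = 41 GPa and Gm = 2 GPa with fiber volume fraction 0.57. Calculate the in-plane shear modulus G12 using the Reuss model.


1/G12 = Vf/Gf + (1-Vf)/Gm = 0.57/41 + 0.43/2
G12 = 4.37 GPa

4.37 GPa


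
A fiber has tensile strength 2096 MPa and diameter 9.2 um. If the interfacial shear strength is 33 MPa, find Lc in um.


Lc = sigma_f * d / (2 * tau_i) = 2096 * 9.2 / (2 * 33) = 292.2 um

292.2 um


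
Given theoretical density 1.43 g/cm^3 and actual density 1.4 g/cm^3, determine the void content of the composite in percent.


Void% = (rho_theo - rho_actual)/rho_theo * 100 = (1.43 - 1.4)/1.43 * 100 = 2.1%

2.1%


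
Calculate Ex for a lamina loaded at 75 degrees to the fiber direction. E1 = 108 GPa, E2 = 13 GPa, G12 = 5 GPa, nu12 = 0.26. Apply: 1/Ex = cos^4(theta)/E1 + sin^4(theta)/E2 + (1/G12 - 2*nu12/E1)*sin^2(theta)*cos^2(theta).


cos^4(75) = 0.004487, sin^4(75) = 0.870513, sin^2(75)*cos^2(75) = 0.0625
1/G12 - 2*nu12/E1 = 1/5 - 2*0.26/108 = 0.195185 GPa^-1
1/Ex = 0.004487/108 + 0.870513/13 + 0.195185*0.0625 = 0.0792031 GPa^-1
Ex = 12.63 GPa

12.63 GPa
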